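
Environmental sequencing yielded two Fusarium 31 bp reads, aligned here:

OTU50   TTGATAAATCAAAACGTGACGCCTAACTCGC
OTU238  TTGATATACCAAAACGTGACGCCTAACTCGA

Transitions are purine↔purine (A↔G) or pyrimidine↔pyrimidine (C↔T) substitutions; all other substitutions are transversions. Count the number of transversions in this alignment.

2

Differing sites — 7:A/T (Tv); 9:T/C (Ti); 31:C/A (Tv).
Of the 3 differences, 1 transition and 2 transversions, so the answer is 2.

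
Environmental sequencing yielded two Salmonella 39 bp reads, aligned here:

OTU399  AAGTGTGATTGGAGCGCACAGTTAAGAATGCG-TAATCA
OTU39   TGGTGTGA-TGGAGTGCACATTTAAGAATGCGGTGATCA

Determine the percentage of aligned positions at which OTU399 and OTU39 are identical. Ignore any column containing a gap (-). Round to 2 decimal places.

86.49%

Excluding the 2 gap columns leaves 37 comparable sites.
The sequences differ at positions 1 (A/T), 2 (A/G), 15 (C/T), 21 (G/T), 35 (A/G).
32 of the 37 comparable sites match, so the percent identity is 32/37 × 100 = 86.49%.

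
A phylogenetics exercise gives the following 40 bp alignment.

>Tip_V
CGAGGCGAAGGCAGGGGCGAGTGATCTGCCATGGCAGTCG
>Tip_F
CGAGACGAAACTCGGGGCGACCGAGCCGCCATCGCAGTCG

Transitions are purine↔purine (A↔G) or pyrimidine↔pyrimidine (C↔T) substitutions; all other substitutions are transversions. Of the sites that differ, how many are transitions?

The sequences differ at positions 5 (G/A, transition), 10 (G/A, transition), 11 (G/C, transversion), 12 (C/T, transition), 13 (A/C, transversion), 21 (G/C, transversion), 22 (T/C, transition), 25 (T/G, transversion), 27 (T/C, transition), 33 (G/C, transversion).
Of the 10 differences, 5 transitions and 5 transversions, so the answer is 5.

5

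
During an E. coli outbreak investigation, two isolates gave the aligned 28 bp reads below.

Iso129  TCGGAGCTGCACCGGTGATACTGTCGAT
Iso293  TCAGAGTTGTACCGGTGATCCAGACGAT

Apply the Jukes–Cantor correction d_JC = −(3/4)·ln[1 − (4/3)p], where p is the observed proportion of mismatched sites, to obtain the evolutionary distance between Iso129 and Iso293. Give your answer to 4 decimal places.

Differing sites — 3:G/A; 7:C/T; 10:C/T; 20:A/C; 22:T/A; 24:T/A.
p = 6/28 = 0.214286.
d = −0.75 · ln(1 − (4/3)·0.214286) = −0.75 · ln(0.714285) = −0.75 · (-0.336473) = 0.2524.

0.2524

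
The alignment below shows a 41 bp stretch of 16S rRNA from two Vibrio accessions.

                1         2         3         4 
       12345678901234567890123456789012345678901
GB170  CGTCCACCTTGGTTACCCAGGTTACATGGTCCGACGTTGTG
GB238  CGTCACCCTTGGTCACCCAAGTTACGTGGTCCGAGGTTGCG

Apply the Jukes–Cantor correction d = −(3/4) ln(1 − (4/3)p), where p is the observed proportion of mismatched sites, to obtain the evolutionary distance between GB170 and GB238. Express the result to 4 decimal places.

0.1937

The sequences differ at positions 5 (C/A), 6 (A/C), 14 (T/C), 20 (G/A), 26 (A/G), 35 (C/G), 40 (T/C).
p = 7/41 = 0.170732.
d = −0.75 · ln(1 − (4/3)·0.170732) = −0.75 · ln(0.772357) = −0.75 · (-0.258308) = 0.1937.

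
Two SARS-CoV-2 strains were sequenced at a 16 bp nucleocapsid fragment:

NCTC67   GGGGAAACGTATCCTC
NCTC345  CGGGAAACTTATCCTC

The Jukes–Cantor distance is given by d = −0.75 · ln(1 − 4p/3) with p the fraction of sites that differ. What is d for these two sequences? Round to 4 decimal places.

Mismatches occur at site 1 (G/C), site 9 (G/T).
p = 2/16 = 0.125000.
d = −0.75 · ln(1 − (4/3)·0.125000) = −0.75 · ln(0.833333) = −0.75 · (-0.182322) = 0.1367.

0.1367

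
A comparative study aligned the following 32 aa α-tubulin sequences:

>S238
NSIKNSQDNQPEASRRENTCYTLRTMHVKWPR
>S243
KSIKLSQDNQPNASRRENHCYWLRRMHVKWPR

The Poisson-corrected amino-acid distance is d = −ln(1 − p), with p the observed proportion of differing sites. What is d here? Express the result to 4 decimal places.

0.2076

Differing sites — 1:N/K; 5:N/L; 12:E/N; 19:T/H; 22:T/W; 25:T/R.
p = 6/32 = 0.187500.
d = −ln(1 − 0.187500) = −ln(0.812500) = 0.2076.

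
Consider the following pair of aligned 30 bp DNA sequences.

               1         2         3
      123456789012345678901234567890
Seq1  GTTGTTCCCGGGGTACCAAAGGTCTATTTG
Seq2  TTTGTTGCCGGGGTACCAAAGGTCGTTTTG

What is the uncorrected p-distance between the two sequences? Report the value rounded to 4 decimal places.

0.1333

Differing sites — 1:G/T; 7:C/G; 25:T/G; 26:A/T.
There are 4 differences over 30 sites, so p = 4/30 = 0.1333.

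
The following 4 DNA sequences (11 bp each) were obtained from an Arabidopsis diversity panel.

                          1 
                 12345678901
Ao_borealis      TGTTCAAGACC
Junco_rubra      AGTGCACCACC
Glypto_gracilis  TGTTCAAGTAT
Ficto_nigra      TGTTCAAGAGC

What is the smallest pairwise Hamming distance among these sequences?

1

Pairwise Hamming distances:
  Ao_borealis vs Junco_rubra: 4
  Ao_borealis vs Glypto_gracilis: 3
  Ao_borealis vs Ficto_nigra: 1
  Junco_rubra vs Glypto_gracilis: 7
  Junco_rubra vs Ficto_nigra: 5
  Glypto_gracilis vs Ficto_nigra: 3
The smallest is 1, between Ao_borealis and Ficto_nigra.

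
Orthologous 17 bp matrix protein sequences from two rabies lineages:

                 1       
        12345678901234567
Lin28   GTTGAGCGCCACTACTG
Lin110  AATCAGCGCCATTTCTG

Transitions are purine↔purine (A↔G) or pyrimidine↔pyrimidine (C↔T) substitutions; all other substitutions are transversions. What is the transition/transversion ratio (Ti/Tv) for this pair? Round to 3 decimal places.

Mismatches occur at site 1 (G→A, transition), site 2 (T→A, transversion), site 4 (G→C, transversion), site 12 (C→T, transition), site 14 (A→T, transversion).
Of the 5 differences, 2 transitions and 3 transversions, so Ti/Tv = 2/3 = 0.667.

0.667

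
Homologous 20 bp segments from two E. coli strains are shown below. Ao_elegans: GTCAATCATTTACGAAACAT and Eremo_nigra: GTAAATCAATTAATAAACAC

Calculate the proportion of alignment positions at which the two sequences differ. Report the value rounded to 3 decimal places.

Differing sites — 3:C/A; 9:T/A; 13:C/A; 14:G/T; 20:T/C.
There are 5 differences over 20 sites, so p = 5/20 = 0.250.

0.250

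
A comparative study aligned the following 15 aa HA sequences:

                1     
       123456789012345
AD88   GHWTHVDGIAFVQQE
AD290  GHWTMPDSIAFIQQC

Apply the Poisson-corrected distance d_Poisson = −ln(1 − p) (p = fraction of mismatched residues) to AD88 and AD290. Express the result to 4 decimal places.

The sequences differ at positions 5 (H/M), 6 (V/P), 8 (G/S), 12 (V/I), 15 (E/C).
p = 5/15 = 0.333333.
d = −ln(1 − 0.333333) = −ln(0.666667) = 0.4055.

0.4055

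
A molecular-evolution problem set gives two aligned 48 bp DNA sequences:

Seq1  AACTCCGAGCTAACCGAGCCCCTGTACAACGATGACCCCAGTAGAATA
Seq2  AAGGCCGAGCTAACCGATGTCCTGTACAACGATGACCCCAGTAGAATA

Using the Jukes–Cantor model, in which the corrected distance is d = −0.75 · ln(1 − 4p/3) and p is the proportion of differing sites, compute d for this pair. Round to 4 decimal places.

Mismatches occur at site 3 (C/G), site 4 (T/G), site 18 (G/T), site 19 (C/G), site 20 (C/T).
p = 5/48 = 0.104167.
d = −0.75 · ln(1 − (4/3)·0.104167) = −0.75 · ln(0.861111) = −0.75 · (-0.149532) = 0.1121.

0.1121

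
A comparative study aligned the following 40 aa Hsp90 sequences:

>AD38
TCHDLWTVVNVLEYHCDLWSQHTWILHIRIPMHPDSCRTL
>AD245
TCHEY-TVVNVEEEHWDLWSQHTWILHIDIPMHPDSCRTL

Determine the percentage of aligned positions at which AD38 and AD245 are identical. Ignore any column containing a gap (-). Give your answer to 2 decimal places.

Excluding the 1 gap column leaves 39 comparable sites.
Mismatches occur at site 4 (D→E), site 5 (L→Y), site 12 (L→E), site 14 (Y→E), site 16 (C→W), site 29 (R→D).
33 of the 39 comparable sites match, so the percent identity is 33/39 × 100 = 84.62%.

84.62%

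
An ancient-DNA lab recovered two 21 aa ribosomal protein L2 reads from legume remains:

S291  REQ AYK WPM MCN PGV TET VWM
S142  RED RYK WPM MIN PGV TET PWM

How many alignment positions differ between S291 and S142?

The sequences differ at positions 3 (Q/D), 4 (A/R), 11 (C/I), 19 (V/P).
That gives 4 mismatches out of 21 aligned sites, so the Hamming distance is 4.

4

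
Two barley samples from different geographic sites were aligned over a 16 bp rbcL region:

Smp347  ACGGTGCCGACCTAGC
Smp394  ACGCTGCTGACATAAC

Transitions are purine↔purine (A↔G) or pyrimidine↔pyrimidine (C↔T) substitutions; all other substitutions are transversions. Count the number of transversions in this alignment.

Differing sites — 4:G/C (Tv); 8:C/T (Ti); 12:C/A (Tv); 15:G/A (Ti).
Of the 4 differences, 2 transitions and 2 transversions, so the answer is 2.

2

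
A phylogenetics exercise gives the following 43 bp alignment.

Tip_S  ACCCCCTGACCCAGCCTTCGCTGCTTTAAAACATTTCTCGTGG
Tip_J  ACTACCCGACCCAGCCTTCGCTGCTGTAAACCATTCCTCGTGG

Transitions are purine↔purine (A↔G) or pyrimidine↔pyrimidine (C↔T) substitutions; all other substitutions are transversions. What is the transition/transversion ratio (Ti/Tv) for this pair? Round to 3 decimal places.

Mismatches occur at site 3 (C↔T, transition), site 4 (C↔A, transversion), site 7 (T↔C, transition), site 26 (T↔G, transversion), site 31 (A↔C, transversion), site 36 (T↔C, transition).
Of the 6 differences, 3 transitions and 3 transversions, so Ti/Tv = 3/3 = 1.000.

1.000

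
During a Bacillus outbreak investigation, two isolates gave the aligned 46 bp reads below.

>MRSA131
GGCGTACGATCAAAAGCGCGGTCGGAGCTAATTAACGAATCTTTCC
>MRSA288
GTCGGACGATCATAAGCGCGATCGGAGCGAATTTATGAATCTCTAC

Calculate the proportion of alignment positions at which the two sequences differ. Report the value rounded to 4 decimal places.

Mismatches occur at site 2 (G↔T), site 5 (T↔G), site 13 (A↔T), site 21 (G↔A), site 29 (T↔G), site 34 (A↔T), site 36 (C↔T), site 43 (T↔C), site 45 (C↔A).
There are 9 differences over 46 sites, so p = 9/46 = 0.1957.

0.1957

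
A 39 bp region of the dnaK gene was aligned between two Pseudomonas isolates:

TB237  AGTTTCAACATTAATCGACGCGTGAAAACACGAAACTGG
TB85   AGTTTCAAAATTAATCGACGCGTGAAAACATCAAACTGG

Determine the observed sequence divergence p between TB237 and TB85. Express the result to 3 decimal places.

The sequences differ at positions 9 (C/A), 31 (C/T), 32 (G/C).
There are 3 differences over 39 sites, so p = 3/39 = 0.077.

0.077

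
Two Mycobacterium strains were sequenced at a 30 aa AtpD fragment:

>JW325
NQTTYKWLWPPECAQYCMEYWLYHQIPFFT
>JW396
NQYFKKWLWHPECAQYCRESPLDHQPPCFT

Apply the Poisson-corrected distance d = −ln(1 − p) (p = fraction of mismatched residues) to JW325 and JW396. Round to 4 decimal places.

Differing sites — 3:T/Y; 4:T/F; 5:Y/K; 10:P/H; 18:M/R; 20:Y/S; 21:W/P; 23:Y/D; 26:I/P; 28:F/C.
p = 10/30 = 0.333333.
d = −ln(1 − 0.333333) = −ln(0.666667) = 0.4055.

0.4055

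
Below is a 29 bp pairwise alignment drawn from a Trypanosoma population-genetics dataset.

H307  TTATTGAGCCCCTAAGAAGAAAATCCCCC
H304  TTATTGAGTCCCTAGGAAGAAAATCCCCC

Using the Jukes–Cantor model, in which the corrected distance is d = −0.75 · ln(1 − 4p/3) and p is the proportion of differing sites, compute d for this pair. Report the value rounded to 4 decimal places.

0.0723

The sequences differ at positions 9 (C/T), 15 (A/G).
p = 2/29 = 0.068966.
d = −0.75 · ln(1 − (4/3)·0.068966) = −0.75 · ln(0.908045) = −0.75 · (-0.096461) = 0.0723.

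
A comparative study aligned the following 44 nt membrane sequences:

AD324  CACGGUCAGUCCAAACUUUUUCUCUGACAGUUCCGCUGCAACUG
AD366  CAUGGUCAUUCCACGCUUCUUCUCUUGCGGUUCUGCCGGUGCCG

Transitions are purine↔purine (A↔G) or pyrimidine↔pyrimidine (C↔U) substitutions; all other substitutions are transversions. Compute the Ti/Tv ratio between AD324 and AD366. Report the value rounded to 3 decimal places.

The sequences differ at positions 3 (C/U, transition), 9 (G/U, transversion), 14 (A/C, transversion), 15 (A/G, transition), 19 (U/C, transition), 26 (G/U, transversion), 27 (A/G, transition), 29 (A/G, transition), 34 (C/U, transition), 37 (U/C, transition), 39 (C/G, transversion), 40 (A/U, transversion), 41 (A/G, transition), 43 (U/C, transition).
Of the 14 differences, 9 transitions and 5 transversions, so Ti/Tv = 9/5 = 1.800.

1.800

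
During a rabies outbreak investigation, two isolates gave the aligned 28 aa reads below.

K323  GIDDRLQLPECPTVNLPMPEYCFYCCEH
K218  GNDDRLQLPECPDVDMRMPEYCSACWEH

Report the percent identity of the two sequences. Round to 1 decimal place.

The sequences differ at positions 2 (I/N), 13 (T/D), 15 (N/D), 16 (L/M), 17 (P/R), 23 (F/S), 24 (Y/A), 26 (C/W).
20 of the 28 sites match, so the percent identity is 20/28 × 100 = 71.4%.

71.4%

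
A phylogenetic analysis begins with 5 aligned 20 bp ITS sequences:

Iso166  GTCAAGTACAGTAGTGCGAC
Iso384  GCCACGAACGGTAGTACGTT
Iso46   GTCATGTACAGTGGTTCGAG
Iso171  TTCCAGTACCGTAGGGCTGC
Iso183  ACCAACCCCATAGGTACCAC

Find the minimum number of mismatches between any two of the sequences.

Pairwise Hamming distances:
  Iso166 vs Iso384: 7
  Iso166 vs Iso46: 4
  Iso166 vs Iso171: 6
  Iso166 vs Iso183: 10
  Iso384 vs Iso46: 8
  Iso384 vs Iso171: 11
  Iso384 vs Iso183: 12
  Iso46 vs Iso171: 10
  Iso46 vs Iso183: 11
  Iso171 vs Iso183: 14
The smallest is 4, between Iso166 and Iso46.

4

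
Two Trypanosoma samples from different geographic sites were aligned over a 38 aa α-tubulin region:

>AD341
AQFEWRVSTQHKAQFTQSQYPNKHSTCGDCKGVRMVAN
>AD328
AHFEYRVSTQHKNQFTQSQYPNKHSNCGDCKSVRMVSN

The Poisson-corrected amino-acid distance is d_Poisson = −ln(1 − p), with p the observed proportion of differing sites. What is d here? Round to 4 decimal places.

0.1719

Differing sites — 2:Q/H; 5:W/Y; 13:A/N; 26:T/N; 32:G/S; 37:A/S.
p = 6/38 = 0.157895.
d = −ln(1 − 0.157895) = −ln(0.842105) = 0.1719.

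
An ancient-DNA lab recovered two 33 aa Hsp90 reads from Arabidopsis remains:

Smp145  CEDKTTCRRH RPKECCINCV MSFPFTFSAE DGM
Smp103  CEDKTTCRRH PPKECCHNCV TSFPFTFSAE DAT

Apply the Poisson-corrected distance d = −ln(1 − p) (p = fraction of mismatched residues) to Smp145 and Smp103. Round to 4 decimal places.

The sequences differ at positions 11 (R/P), 17 (I/H), 21 (M/T), 32 (G/A), 33 (M/T).
p = 5/33 = 0.151515.
d = −ln(1 − 0.151515) = −ln(0.848485) = 0.1643.

0.1643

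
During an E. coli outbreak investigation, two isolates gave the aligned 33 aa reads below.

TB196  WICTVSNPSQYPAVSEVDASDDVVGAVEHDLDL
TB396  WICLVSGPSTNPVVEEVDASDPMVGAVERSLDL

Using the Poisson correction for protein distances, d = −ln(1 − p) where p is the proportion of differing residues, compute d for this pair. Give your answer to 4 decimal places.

Mismatches occur at site 4 (T→L), site 7 (N→G), site 10 (Q→T), site 11 (Y→N), site 13 (A→V), site 15 (S→E), site 22 (D→P), site 23 (V→M), site 29 (H→R), site 30 (D→S).
p = 10/33 = 0.303030.
d = −ln(1 − 0.303030) = −ln(0.696970) = 0.3610.

0.3610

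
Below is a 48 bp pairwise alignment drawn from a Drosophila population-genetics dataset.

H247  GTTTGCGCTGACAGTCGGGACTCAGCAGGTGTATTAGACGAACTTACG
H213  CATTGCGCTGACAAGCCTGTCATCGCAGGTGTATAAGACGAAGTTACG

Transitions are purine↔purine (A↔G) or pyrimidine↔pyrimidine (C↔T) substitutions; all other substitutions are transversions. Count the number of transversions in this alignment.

10

Mismatches occur at site 1 (G/C, transversion), site 2 (T/A, transversion), site 14 (G/A, transition), site 15 (T/G, transversion), site 17 (G/C, transversion), site 18 (G/T, transversion), site 20 (A/T, transversion), site 22 (T/A, transversion), site 23 (C/T, transition), site 24 (A/C, transversion), site 35 (T/A, transversion), site 43 (C/G, transversion).
Of the 12 differences, 2 transitions and 10 transversions, so the answer is 10.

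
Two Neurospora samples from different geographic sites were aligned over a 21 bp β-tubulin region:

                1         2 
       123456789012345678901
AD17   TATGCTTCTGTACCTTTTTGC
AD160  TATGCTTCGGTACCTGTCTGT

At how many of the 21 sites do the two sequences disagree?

Mismatches occur at site 9 (T→G), site 16 (T→G), site 18 (T→C), site 21 (C→T).
That gives 4 mismatches out of 21 aligned sites, so the Hamming distance is 4.

4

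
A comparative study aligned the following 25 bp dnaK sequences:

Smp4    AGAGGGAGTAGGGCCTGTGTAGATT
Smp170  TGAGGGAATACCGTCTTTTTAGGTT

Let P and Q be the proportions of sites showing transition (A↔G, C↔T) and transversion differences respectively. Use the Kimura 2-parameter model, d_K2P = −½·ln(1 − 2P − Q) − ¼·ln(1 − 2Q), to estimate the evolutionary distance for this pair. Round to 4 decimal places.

Differing sites — 1:A/T (Tv); 8:G/A (Ti); 11:G/C (Tv); 12:G/C (Tv); 14:C/T (Ti); 17:G/T (Tv); 19:G/T (Tv); 23:A/G (Ti).
Of the 8 differences, 3 transitions and 5 transversions over 25 sites: P = 3/25 = 0.120000, Q = 5/25 = 0.200000.
d = −0.5·ln(0.560000) − 0.25·ln(0.600000) = −0.5·(-0.579818) − 0.25·(-0.510826) = 0.4176.

0.4176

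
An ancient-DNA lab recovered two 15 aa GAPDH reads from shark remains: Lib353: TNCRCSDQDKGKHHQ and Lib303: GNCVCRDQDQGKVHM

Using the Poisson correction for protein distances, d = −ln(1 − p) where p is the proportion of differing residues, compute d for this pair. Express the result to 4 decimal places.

Differing sites — 1:T/G; 4:R/V; 6:S/R; 10:K/Q; 13:H/V; 15:Q/M.
p = 6/15 = 0.400000.
d = −ln(1 − 0.400000) = −ln(0.600000) = 0.5108.

0.5108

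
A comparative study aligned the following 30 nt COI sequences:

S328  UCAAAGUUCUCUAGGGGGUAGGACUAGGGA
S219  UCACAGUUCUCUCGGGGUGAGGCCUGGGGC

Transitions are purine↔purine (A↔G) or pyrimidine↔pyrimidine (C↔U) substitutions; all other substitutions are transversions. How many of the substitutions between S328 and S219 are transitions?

1

Differing sites — 4:A/C (Tv); 13:A/C (Tv); 18:G/U (Tv); 19:U/G (Tv); 23:A/C (Tv); 26:A/G (Ti); 30:A/C (Tv).
Of the 7 differences, 1 transition and 6 transversions, so the answer is 1.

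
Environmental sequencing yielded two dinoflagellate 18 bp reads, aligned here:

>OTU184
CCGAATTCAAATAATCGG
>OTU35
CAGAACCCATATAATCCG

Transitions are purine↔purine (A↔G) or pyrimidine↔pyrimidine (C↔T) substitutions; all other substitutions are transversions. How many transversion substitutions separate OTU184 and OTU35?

3

Differing sites — 2:C/A (Tv); 6:T/C (Ti); 7:T/C (Ti); 10:A/T (Tv); 17:G/C (Tv).
Of the 5 differences, 2 transitions and 3 transversions, so the answer is 3.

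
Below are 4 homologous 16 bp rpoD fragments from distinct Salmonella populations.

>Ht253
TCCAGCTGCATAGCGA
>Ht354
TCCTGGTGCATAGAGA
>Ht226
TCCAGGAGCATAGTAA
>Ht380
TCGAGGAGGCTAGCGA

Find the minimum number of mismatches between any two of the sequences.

Pairwise Hamming distances:
  Ht253 vs Ht354: 3
  Ht253 vs Ht226: 4
  Ht253 vs Ht380: 5
  Ht354 vs Ht226: 4
  Ht354 vs Ht380: 6
  Ht226 vs Ht380: 5
The smallest is 3, between Ht253 and Ht354.

3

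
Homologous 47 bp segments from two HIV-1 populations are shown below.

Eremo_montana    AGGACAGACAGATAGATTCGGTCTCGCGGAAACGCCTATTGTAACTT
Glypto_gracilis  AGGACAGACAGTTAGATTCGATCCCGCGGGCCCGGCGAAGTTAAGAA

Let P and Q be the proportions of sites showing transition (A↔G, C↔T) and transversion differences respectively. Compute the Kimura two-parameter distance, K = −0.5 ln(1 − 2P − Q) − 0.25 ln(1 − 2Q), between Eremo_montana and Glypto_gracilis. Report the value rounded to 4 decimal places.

0.3823

The sequences differ at positions 12 (A/T, transversion), 21 (G/A, transition), 24 (T/C, transition), 30 (A/G, transition), 31 (A/C, transversion), 32 (A/C, transversion), 35 (C/G, transversion), 37 (T/G, transversion), 39 (T/A, transversion), 40 (T/G, transversion), 41 (G/T, transversion), 45 (C/G, transversion), 46 (T/A, transversion), 47 (T/A, transversion).
Of the 14 differences, 3 transitions and 11 transversions over 47 sites: P = 3/47 = 0.063830, Q = 11/47 = 0.234043.
d = −0.5·ln(0.638297) − 0.25·ln(0.531914) = −0.5·(-0.448952) − 0.25·(-0.631273) = 0.3823.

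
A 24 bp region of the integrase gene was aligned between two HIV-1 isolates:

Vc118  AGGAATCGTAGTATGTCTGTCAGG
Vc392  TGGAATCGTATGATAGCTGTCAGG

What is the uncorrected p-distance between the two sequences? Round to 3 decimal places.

Mismatches occur at site 1 (A→T), site 11 (G→T), site 12 (T→G), site 15 (G→A), site 16 (T→G).
There are 5 differences over 24 sites, so p = 5/24 = 0.208.

0.208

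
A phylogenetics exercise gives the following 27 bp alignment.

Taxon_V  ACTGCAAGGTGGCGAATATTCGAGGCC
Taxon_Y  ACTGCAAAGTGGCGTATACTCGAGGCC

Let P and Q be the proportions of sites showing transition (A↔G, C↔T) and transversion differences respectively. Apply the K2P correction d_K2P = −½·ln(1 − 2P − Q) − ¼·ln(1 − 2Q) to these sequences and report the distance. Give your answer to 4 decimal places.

Mismatches occur at site 8 (G→A, transition), site 15 (A→T, transversion), site 19 (T→C, transition).
Of the 3 differences, 2 transitions and 1 transversion over 27 sites: P = 2/27 = 0.074074, Q = 1/27 = 0.037037.
d = −0.5·ln(0.814815) − 0.25·ln(0.925926) = −0.5·(-0.204794) − 0.25·(-0.076961) = 0.1216.

0.1216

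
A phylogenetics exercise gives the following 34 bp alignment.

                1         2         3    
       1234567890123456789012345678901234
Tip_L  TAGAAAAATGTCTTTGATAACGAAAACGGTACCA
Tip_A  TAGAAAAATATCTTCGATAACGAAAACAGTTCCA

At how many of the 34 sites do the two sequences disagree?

4

Differing sites — 10:G/A; 15:T/C; 28:G/A; 31:A/T.
That gives 4 mismatches out of 34 aligned sites, so the Hamming distance is 4.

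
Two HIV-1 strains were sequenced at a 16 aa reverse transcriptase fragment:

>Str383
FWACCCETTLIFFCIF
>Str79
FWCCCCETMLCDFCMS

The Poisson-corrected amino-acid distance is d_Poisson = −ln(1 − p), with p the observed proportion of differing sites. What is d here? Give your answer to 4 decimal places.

0.4700

Differing sites — 3:A/C; 9:T/M; 11:I/C; 12:F/D; 15:I/M; 16:F/S.
p = 6/16 = 0.375000.
d = −ln(1 − 0.375000) = −ln(0.625000) = 0.4700.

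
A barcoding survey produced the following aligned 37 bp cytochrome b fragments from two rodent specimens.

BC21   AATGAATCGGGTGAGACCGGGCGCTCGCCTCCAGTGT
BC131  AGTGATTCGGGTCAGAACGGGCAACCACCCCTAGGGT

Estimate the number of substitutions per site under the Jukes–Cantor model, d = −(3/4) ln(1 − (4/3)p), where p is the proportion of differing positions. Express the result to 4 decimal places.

Differing sites — 2:A/G; 6:A/T; 13:G/C; 17:C/A; 23:G/A; 24:C/A; 25:T/C; 27:G/A; 30:T/C; 32:C/T; 35:T/G.
p = 11/37 = 0.297297.
d = −0.75 · ln(1 − (4/3)·0.297297) = −0.75 · ln(0.603604) = −0.75 · (-0.504837) = 0.3786.

0.3786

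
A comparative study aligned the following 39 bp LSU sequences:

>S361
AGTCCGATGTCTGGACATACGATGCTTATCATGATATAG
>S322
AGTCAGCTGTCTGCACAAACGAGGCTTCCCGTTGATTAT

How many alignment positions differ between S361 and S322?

13

The sequences differ at positions 5 (C/A), 7 (A/C), 14 (G/C), 18 (T/A), 23 (T/G), 28 (A/C), 29 (T/C), 31 (A/G), 33 (G/T), 34 (A/G), 35 (T/A), 36 (A/T), 39 (G/T).
That gives 13 mismatches out of 39 aligned sites, so the Hamming distance is 13.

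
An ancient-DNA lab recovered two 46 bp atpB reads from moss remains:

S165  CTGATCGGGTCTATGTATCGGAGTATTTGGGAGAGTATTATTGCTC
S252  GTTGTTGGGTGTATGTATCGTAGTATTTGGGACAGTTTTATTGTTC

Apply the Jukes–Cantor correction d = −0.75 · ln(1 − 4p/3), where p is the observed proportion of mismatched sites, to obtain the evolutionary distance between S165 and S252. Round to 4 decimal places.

Differing sites — 1:C/G; 3:G/T; 4:A/G; 6:C/T; 11:C/G; 21:G/T; 33:G/C; 37:A/T; 44:C/T.
p = 9/46 = 0.195652.
d = −0.75 · ln(1 − (4/3)·0.195652) = −0.75 · ln(0.739131) = −0.75 · (-0.302280) = 0.2267.

0.2267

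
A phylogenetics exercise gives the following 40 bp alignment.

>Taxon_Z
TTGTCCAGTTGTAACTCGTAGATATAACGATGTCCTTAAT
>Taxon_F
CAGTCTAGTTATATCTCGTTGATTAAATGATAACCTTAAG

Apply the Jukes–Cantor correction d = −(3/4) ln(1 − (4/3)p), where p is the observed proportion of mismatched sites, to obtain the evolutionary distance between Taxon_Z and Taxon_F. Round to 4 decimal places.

0.3831

Mismatches occur at site 1 (T→C), site 2 (T→A), site 6 (C→T), site 11 (G→A), site 14 (A→T), site 20 (A→T), site 24 (A→T), site 25 (T→A), site 28 (C→T), site 32 (G→A), site 33 (T→A), site 40 (T→G).
p = 12/40 = 0.300000.
d = −0.75 · ln(1 − (4/3)·0.300000) = −0.75 · ln(0.600000) = −0.75 · (-0.510826) = 0.3831.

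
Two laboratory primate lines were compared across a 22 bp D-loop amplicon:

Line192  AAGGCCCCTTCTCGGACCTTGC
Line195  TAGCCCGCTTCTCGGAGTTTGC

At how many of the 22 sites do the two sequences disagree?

5

Differing sites — 1:A/T; 4:G/C; 7:C/G; 17:C/G; 18:C/T.
That gives 5 mismatches out of 22 aligned sites, so the Hamming distance is 5.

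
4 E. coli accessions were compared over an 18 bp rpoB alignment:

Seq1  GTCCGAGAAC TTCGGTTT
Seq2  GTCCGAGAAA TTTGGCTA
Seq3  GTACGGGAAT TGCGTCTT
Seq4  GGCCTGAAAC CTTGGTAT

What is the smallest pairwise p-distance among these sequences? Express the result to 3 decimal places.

0.222

Pairwise Hamming distances:
  Seq1 vs Seq2: 4
  Seq1 vs Seq3: 6
  Seq1 vs Seq4: 7
  Seq2 vs Seq3: 7
  Seq2 vs Seq4: 9
  Seq3 vs Seq4: 11
The smallest is 4 mismatches, between Seq1 and Seq2; p = 4/18 = 0.222.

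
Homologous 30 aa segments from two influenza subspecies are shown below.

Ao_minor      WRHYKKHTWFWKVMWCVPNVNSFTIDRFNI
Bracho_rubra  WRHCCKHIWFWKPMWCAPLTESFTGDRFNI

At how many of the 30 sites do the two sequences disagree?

Differing sites — 4:Y/C; 5:K/C; 8:T/I; 13:V/P; 17:V/A; 19:N/L; 20:V/T; 21:N/E; 25:I/G.
That gives 9 mismatches out of 30 aligned sites, so the Hamming distance is 9.

9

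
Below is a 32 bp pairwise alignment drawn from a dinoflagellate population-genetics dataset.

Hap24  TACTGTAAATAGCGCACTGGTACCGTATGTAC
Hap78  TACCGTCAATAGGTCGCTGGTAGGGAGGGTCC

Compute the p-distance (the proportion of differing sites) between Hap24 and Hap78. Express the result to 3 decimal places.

0.344

Differing sites — 4:T/C; 7:A/C; 13:C/G; 14:G/T; 16:A/G; 23:C/G; 24:C/G; 26:T/A; 27:A/G; 28:T/G; 31:A/C.
There are 11 differences over 32 sites, so p = 11/32 = 0.344.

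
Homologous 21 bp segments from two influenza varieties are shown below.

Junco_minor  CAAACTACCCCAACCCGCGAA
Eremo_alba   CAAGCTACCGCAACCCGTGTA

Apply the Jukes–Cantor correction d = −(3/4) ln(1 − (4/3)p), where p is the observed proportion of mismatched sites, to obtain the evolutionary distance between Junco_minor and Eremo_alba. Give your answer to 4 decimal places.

The sequences differ at positions 4 (A/G), 10 (C/G), 18 (C/T), 20 (A/T).
p = 4/21 = 0.190476.
d = −0.75 · ln(1 − (4/3)·0.190476) = −0.75 · ln(0.746032) = −0.75 · (-0.292987) = 0.2197.

0.2197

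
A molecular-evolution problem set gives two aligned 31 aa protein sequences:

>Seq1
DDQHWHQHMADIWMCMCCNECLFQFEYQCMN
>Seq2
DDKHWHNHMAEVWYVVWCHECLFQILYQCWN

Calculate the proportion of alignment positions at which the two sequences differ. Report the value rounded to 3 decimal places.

Differing sites — 3:Q/K; 7:Q/N; 11:D/E; 12:I/V; 14:M/Y; 15:C/V; 16:M/V; 17:C/W; 19:N/H; 25:F/I; 26:E/L; 30:M/W.
There are 12 differences over 31 sites, so p = 12/31 = 0.387.

0.387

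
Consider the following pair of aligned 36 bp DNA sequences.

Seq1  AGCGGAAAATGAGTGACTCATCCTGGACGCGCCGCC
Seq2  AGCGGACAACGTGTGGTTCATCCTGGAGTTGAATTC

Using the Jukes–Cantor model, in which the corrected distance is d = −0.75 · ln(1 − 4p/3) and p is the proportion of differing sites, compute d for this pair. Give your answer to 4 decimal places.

Mismatches occur at site 7 (A/C), site 10 (T/C), site 12 (A/T), site 16 (A/G), site 17 (C/T), site 28 (C/G), site 29 (G/T), site 30 (C/T), site 32 (C/A), site 33 (C/A), site 34 (G/T), site 35 (C/T).
p = 12/36 = 0.333333.
d = −0.75 · ln(1 − (4/3)·0.333333) = −0.75 · ln(0.555556) = −0.75 · (-0.587786) = 0.4408.

0.4408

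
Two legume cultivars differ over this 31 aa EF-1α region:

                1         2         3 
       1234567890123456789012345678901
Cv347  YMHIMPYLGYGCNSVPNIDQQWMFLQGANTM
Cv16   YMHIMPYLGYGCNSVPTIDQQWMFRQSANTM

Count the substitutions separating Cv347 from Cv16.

3

The sequences differ at positions 17 (N/T), 25 (L/R), 27 (G/S).
That gives 3 mismatches out of 31 aligned sites, so the Hamming distance is 3.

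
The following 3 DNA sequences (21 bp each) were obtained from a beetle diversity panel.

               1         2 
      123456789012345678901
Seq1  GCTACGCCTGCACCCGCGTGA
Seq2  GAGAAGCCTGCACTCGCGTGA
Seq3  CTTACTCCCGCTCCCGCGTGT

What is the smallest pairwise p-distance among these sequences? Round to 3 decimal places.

0.190

Pairwise Hamming distances:
  Seq1 vs Seq2: 4
  Seq1 vs Seq3: 6
  Seq2 vs Seq3: 9
The smallest is 4 mismatches, between Seq1 and Seq2; p = 4/21 = 0.190.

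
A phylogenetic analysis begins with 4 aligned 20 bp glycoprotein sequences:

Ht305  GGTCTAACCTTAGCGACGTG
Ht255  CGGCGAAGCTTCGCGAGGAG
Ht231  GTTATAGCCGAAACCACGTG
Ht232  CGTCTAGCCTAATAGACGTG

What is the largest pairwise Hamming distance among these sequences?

Pairwise Hamming distances:
  Ht305 vs Ht255: 7
  Ht305 vs Ht231: 7
  Ht305 vs Ht232: 5
  Ht255 vs Ht231: 14
  Ht255 vs Ht232: 10
  Ht231 vs Ht232: 7
The largest is 14, between Ht255 and Ht231.

14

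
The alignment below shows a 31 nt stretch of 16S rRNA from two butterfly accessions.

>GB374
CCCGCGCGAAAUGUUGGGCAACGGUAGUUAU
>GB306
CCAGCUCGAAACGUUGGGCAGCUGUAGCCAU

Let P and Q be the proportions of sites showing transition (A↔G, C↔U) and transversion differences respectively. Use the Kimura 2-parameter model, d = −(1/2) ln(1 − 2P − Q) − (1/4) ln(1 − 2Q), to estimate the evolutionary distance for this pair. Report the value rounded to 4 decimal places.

Differing sites — 3:C/A (Tv); 6:G/U (Tv); 12:U/C (Ti); 21:A/G (Ti); 23:G/U (Tv); 28:U/C (Ti); 29:U/C (Ti).
Of the 7 differences, 4 transitions and 3 transversions over 31 sites: P = 4/31 = 0.129032, Q = 3/31 = 0.096774.
d = −0.5·ln(0.645162) − 0.25·ln(0.806452) = −0.5·(-0.438254) − 0.25·(-0.215111) = 0.2729.

0.2729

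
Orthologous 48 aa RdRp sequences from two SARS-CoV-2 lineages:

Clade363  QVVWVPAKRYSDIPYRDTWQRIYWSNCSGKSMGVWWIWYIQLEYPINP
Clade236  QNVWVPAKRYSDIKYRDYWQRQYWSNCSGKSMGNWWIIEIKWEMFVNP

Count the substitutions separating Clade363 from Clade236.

The sequences differ at positions 2 (V/N), 14 (P/K), 18 (T/Y), 22 (I/Q), 34 (V/N), 38 (W/I), 39 (Y/E), 41 (Q/K), 42 (L/W), 44 (Y/M), 45 (P/F), 46 (I/V).
That gives 12 mismatches out of 48 aligned sites, so the Hamming distance is 12.

12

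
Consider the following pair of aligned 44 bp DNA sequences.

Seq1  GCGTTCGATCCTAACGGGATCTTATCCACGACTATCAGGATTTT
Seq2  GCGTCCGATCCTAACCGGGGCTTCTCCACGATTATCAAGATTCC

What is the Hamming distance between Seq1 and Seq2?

9

Mismatches occur at site 5 (T→C), site 16 (G→C), site 19 (A→G), site 20 (T→G), site 24 (A→C), site 32 (C→T), site 38 (G→A), site 43 (T→C), site 44 (T→C).
That gives 9 mismatches out of 44 aligned sites, so the Hamming distance is 9.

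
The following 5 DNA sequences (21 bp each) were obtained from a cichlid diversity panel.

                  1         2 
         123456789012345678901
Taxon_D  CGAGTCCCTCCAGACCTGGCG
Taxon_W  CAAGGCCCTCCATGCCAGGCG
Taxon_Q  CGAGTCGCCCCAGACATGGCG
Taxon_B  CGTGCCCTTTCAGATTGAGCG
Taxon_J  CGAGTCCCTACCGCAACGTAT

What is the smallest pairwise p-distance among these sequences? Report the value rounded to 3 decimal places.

0.143

Pairwise Hamming distances:
  Taxon_D vs Taxon_W: 5
  Taxon_D vs Taxon_Q: 3
  Taxon_D vs Taxon_B: 8
  Taxon_D vs Taxon_J: 9
  Taxon_W vs Taxon_Q: 8
  Taxon_W vs Taxon_B: 11
  Taxon_W vs Taxon_J: 12
  Taxon_Q vs Taxon_B: 10
  Taxon_Q vs Taxon_J: 10
  Taxon_B vs Taxon_J: 13
The smallest is 3 mismatches, between Taxon_D and Taxon_Q; p = 3/21 = 0.143.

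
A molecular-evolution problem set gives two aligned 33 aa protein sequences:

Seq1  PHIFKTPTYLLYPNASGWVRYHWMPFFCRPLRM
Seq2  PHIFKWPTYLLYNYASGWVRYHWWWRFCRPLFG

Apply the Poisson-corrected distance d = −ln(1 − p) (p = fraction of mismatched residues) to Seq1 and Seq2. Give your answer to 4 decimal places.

The sequences differ at positions 6 (T/W), 13 (P/N), 14 (N/Y), 24 (M/W), 25 (P/W), 26 (F/R), 32 (R/F), 33 (M/G).
p = 8/33 = 0.242424.
d = −ln(1 − 0.242424) = −ln(0.757576) = 0.2776.

0.2776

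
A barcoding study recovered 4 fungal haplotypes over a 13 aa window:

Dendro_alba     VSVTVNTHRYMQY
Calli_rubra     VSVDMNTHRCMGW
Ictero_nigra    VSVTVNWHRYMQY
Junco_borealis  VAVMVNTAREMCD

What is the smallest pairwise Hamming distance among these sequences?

1

Pairwise Hamming distances:
  Dendro_alba vs Calli_rubra: 5
  Dendro_alba vs Ictero_nigra: 1
  Dendro_alba vs Junco_borealis: 6
  Calli_rubra vs Ictero_nigra: 6
  Calli_rubra vs Junco_borealis: 7
  Ictero_nigra vs Junco_borealis: 7
The smallest is 1, between Dendro_alba and Ictero_nigra.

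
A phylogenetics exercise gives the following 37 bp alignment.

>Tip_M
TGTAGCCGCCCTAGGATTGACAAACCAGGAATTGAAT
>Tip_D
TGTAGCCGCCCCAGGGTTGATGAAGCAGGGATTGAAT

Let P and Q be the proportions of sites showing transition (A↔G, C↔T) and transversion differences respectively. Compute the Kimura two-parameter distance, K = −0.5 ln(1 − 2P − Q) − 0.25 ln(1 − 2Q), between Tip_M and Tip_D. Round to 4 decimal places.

0.1903

The sequences differ at positions 12 (T/C, transition), 16 (A/G, transition), 21 (C/T, transition), 22 (A/G, transition), 25 (C/G, transversion), 30 (A/G, transition).
Of the 6 differences, 5 transitions and 1 transversion over 37 sites: P = 5/37 = 0.135135, Q = 1/37 = 0.027027.
d = −0.5·ln(0.702703) − 0.25·ln(0.945946) = −0.5·(-0.352821) − 0.25·(-0.055570) = 0.1903.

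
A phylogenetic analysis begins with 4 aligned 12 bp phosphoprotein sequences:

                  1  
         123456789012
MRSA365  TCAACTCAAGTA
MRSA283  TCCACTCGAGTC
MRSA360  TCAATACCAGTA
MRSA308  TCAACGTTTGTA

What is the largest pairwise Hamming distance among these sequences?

Pairwise Hamming distances:
  MRSA365 vs MRSA283: 3
  MRSA365 vs MRSA360: 3
  MRSA365 vs MRSA308: 4
  MRSA283 vs MRSA360: 5
  MRSA283 vs MRSA308: 6
  MRSA360 vs MRSA308: 5
The largest is 6, between MRSA283 and MRSA308.

6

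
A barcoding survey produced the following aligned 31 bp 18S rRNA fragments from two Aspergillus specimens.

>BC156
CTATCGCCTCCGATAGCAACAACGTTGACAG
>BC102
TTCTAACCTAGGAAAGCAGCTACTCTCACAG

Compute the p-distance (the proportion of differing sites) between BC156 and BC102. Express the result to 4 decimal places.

The sequences differ at positions 1 (C/T), 3 (A/C), 5 (C/A), 6 (G/A), 10 (C/A), 11 (C/G), 14 (T/A), 19 (A/G), 21 (A/T), 24 (G/T), 25 (T/C), 27 (G/C).
There are 12 differences over 31 sites, so p = 12/31 = 0.3871.

0.3871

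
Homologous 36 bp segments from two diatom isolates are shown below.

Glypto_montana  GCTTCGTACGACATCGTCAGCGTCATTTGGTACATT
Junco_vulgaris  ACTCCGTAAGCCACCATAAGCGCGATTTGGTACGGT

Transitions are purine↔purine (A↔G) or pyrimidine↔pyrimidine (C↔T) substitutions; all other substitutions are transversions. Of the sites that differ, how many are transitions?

Differing sites — 1:G/A (Ti); 4:T/C (Ti); 9:C/A (Tv); 11:A/C (Tv); 14:T/C (Ti); 16:G/A (Ti); 18:C/A (Tv); 23:T/C (Ti); 24:C/G (Tv); 34:A/G (Ti); 35:T/G (Tv).
Of the 11 differences, 6 transitions and 5 transversions, so the answer is 6.

6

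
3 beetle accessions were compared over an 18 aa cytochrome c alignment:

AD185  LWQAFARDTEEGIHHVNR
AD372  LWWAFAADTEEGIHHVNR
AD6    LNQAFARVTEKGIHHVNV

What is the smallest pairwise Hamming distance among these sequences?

Pairwise Hamming distances:
  AD185 vs AD372: 2
  AD185 vs AD6: 4
  AD372 vs AD6: 6
The smallest is 2, between AD185 and AD372.

2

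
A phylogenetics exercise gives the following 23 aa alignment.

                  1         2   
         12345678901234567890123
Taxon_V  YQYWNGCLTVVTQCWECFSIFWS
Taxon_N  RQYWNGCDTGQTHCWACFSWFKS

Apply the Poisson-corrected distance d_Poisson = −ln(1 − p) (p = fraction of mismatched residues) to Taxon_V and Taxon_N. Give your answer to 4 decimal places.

0.4274

The sequences differ at positions 1 (Y/R), 8 (L/D), 10 (V/G), 11 (V/Q), 13 (Q/H), 16 (E/A), 20 (I/W), 22 (W/K).
p = 8/23 = 0.347826.
d = −ln(1 − 0.347826) = −ln(0.652174) = 0.4274.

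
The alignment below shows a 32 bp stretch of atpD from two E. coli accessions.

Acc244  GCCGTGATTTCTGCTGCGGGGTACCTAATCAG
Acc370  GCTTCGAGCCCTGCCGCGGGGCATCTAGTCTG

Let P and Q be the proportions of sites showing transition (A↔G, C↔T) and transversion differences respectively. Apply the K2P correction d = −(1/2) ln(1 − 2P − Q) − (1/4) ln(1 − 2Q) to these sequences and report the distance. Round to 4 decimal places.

0.5023

Mismatches occur at site 3 (C→T, transition), site 4 (G→T, transversion), site 5 (T→C, transition), site 8 (T→G, transversion), site 9 (T→C, transition), site 10 (T→C, transition), site 15 (T→C, transition), site 22 (T→C, transition), site 24 (C→T, transition), site 28 (A→G, transition), site 31 (A→T, transversion).
Of the 11 differences, 8 transitions and 3 transversions over 32 sites: P = 8/32 = 0.250000, Q = 3/32 = 0.093750.
d = −0.5·ln(0.406250) − 0.25·ln(0.812500) = −0.5·(-0.900787) − 0.25·(-0.207639) = 0.5023.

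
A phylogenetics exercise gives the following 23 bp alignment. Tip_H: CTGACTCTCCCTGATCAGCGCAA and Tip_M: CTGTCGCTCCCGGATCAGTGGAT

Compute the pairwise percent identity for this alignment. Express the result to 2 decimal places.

The sequences differ at positions 4 (A/T), 6 (T/G), 12 (T/G), 19 (C/T), 21 (C/G), 23 (A/T).
17 of the 23 sites match, so the percent identity is 17/23 × 100 = 73.91%.

73.91%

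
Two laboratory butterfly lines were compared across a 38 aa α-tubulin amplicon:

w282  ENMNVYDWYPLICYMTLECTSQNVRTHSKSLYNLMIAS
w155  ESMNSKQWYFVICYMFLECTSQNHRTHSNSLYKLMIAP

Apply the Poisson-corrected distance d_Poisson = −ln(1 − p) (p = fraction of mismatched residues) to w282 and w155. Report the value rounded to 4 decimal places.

0.3417

Differing sites — 2:N/S; 5:V/S; 6:Y/K; 7:D/Q; 10:P/F; 11:L/V; 16:T/F; 24:V/H; 29:K/N; 33:N/K; 38:S/P.
p = 11/38 = 0.289474.
d = −ln(1 − 0.289474) = −ln(0.710526) = 0.3417.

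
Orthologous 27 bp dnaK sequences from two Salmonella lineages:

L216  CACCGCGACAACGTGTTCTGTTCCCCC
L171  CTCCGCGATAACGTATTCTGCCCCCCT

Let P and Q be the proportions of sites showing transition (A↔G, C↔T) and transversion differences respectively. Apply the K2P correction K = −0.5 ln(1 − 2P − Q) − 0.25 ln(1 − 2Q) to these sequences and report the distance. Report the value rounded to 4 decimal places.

0.2809

The sequences differ at positions 2 (A/T, transversion), 9 (C/T, transition), 15 (G/A, transition), 21 (T/C, transition), 22 (T/C, transition), 27 (C/T, transition).
Of the 6 differences, 5 transitions and 1 transversion over 27 sites: P = 5/27 = 0.185185, Q = 1/27 = 0.037037.
d = −0.5·ln(0.592593) − 0.25·ln(0.925926) = −0.5·(-0.523247) − 0.25·(-0.076961) = 0.2809.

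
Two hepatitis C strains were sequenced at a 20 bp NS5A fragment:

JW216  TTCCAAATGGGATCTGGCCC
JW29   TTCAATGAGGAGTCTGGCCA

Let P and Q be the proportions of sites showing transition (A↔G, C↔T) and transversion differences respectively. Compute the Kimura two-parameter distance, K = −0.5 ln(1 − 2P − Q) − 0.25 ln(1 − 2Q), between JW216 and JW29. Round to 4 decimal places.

0.4743

Mismatches occur at site 4 (C↔A, transversion), site 6 (A↔T, transversion), site 7 (A↔G, transition), site 8 (T↔A, transversion), site 11 (G↔A, transition), site 12 (A↔G, transition), site 20 (C↔A, transversion).
Of the 7 differences, 3 transitions and 4 transversions over 20 sites: P = 3/20 = 0.150000, Q = 4/20 = 0.200000.
d = −0.5·ln(0.500000) − 0.25·ln(0.600000) = −0.5·(-0.693147) − 0.25·(-0.510826) = 0.4743.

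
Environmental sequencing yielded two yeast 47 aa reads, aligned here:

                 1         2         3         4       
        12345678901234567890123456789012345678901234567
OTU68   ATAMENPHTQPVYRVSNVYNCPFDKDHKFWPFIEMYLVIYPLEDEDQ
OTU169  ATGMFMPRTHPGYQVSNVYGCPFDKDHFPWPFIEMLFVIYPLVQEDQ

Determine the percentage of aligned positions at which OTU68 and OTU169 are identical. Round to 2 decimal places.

70.21%

The sequences differ at positions 3 (A/G), 5 (E/F), 6 (N/M), 8 (H/R), 10 (Q/H), 12 (V/G), 14 (R/Q), 20 (N/G), 28 (K/F), 29 (F/P), 36 (Y/L), 37 (L/F), 43 (E/V), 44 (D/Q).
33 of the 47 sites match, so the percent identity is 33/47 × 100 = 70.21%.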